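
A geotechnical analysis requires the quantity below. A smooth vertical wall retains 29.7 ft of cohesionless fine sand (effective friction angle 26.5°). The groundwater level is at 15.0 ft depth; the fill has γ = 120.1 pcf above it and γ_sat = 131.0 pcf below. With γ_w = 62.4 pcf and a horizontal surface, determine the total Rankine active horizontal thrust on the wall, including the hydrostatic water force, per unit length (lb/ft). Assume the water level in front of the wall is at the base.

K_a = tan²(45° − φ/2) = 0.3829.
γ' = 131.0 − 62.4 = 68.60 pcf. Depth below WT = 14.7 ft.
σ'_h at WT = K_a γ d_w = 689.9 psf; at base = 689.9 + K_a γ' × 14.7 = 1076 psf.
P₁ (0–15.0 ft) = ½×689.9×15.0 = 5174. P₂ (15.0–29.7 ft) = ½(689.9+1076)×14.7 = 12980.
P_w = ½ γ_w h₂² = 0.5×62.4×14.7² = 6742. Total = 5174+12980+6742 = 24900 lb/ft.

24900 lb/ft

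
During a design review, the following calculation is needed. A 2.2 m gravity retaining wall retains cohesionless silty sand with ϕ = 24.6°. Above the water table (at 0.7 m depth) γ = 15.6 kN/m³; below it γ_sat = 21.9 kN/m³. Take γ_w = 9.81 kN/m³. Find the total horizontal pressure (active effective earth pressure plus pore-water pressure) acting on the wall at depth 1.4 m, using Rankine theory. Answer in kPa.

K_a = (1 − sin φ)/(1 + sin φ) = 0.4121.
γ' = 21.9 − 9.81 = 12.09 kN/m³.
Effective vertical stress at 1.4 m: σ'_v = 15.6×0.7 + 12.09×0.700 = 19.38 kPa.
σ'_h = K_a σ'_v = 0.4121 × 19.38 = 7.989 kPa; u = γ_w × 0.700 = 6.867 kPa.
Total σ_h = 7.989 + 6.867 = 14.86 kPa.

14.9 kPa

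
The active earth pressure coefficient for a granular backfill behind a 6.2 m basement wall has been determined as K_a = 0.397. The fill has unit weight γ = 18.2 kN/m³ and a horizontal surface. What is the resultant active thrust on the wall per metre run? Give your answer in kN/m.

139 kN/m

P = ½ K_a γ H² = 0.5 × 0.397 × 18.2 × 6.2² = 138.9 kN/m.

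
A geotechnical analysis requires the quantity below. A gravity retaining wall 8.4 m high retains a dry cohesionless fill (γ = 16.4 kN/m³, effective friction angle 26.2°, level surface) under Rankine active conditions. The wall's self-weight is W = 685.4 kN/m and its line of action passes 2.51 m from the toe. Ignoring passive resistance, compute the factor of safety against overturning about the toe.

K_a = tan²(45° − 26.2°/2) = 0.3874.
P_a = ½K_aγH² = 0.5×0.3874×16.4×8.4² = 224.2 kN/m, acting at H/3 = 2.800 m above the base.
Overturning moment M_o = P_a × H/3 = 224.2 × 2.800 = 627.7.
Resisting moment M_r = W × 2.51 = 685.4 × 2.51 = 1720.
FS_overturning = M_r/M_o = 1720/627.7 = 2.741.

2.74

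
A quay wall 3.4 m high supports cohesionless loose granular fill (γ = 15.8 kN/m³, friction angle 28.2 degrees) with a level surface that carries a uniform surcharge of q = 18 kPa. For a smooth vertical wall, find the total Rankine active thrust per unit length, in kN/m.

54.6 kN/m

K_a = tan²(45° − φ/2) = 0.3582.
Soil triangle: ½ K_a γ H² = 0.5×0.3582×15.8×3.4² = 32.71 kN/m.
Surcharge rectangle: K_a q H = 0.3582×18×3.4 = 21.92 kN/m.
Total = 32.71 + 21.92 = 54.63 kN/m.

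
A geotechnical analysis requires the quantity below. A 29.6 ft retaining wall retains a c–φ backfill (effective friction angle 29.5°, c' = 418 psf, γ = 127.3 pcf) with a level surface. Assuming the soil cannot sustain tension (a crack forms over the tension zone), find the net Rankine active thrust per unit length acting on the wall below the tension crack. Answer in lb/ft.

K_a = 0.3401; √K_a = 0.5832.
Tension-crack depth z_c = 2c/(γ√K_a) = 2×418/(127.3×0.5832) = 11.26 ft.
σ_a at base = K_a γ H − 2c√K_a = 0.3401×127.3×29.6 − 2×418×0.5832 = 794.0 psf.
P_a = ½ × 794.0 × (H − z_c) = 0.5×794.0×18.34 = 7281 lb/ft.

7280 lb/ft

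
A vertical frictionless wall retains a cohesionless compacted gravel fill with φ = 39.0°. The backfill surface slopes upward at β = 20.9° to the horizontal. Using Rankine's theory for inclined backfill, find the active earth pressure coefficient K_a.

K_a = cos β · (cos β − √(cos²β − cos²φ)) / (cos β + √(cos²β − cos²φ)).
cos β = 0.9342, cos φ = 0.7771, √(cos²β − cos²φ) = 0.5184.
K_a = 0.9342 × (0.9342 − 0.5184)/(0.9342 + 0.5184) = 0.2674.

0.267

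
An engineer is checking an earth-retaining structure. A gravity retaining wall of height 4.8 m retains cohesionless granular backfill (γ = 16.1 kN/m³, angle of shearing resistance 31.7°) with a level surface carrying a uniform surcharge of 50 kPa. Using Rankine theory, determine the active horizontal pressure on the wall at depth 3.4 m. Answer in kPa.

K_a = (1 − sin φ)/(1 + sin φ) = 0.3111.
σ_v = γz + q = 16.1 × 3.4 + 50 = 104.7 kPa.
σ_h = K_a σ_v = 0.3111 × 104.7 = 32.58 kPa.

32.6 kPa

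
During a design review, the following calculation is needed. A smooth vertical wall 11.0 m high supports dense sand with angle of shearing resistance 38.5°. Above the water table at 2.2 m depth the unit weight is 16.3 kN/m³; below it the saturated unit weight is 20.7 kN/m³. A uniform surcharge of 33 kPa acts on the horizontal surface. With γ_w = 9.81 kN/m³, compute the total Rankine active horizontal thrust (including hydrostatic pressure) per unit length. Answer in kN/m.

K_a = tan²(45° − φ/2) = 0.2327.
γ' = 20.7 − 9.81 = 10.89 kN/m³. h₂ = H − d_w = 8.8 m.
σ'_h: at surface K_a·q = 7.678; at WT K_a(q+γd_w) = 16.02; at base K_a(q+γd_w+γ'h₂) = 38.32 kPa.
P₁ = ½(7.678+16.02)×2.2 = 26.07; P₂ = ½(16.02+38.32)×8.8 = 239.1; P_w = ½γ_w h₂² = 379.8.
Total = 26.07+239.1+379.8 = 645.0 kN/m.

645 kN/m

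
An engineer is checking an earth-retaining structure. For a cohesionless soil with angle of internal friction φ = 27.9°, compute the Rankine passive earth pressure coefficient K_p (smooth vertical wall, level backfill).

2.76

K_p = (1 + sin φ)/(1 − sin φ) = tan²(45° + 27.9°/2) = 2.759.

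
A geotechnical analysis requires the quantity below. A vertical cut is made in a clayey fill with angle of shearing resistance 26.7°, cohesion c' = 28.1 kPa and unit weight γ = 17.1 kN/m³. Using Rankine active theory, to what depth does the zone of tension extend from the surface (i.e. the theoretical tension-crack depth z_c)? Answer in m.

5.33 m

K_a = tan²(45° − 26.7°/2) = 0.3800; √K_a = 0.6164.
The active pressure is zero where K_a γ z = 2c√K_a, so z_c = 2c/(γ√K_a) = 2×28.1/(17.1×0.6164) = 5.332 m.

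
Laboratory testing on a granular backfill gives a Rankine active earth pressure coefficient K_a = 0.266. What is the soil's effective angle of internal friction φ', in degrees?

35.4°

K_a = tan²(45° − φ/2) ⇒ 45° − φ/2 = arctan(√0.266) = 27.28°.
φ = 2(45° − 27.28°) = 35.43°.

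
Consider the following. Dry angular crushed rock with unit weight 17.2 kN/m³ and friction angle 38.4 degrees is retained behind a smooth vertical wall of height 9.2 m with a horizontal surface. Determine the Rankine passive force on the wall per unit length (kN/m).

K_p = tan²(45° + φ/2) = 4.279.
P_p = ½ K_p γ H² = 0.5 × 4.279 × 17.2 × 9.2² = 3115 kN/m.

3110 kN/m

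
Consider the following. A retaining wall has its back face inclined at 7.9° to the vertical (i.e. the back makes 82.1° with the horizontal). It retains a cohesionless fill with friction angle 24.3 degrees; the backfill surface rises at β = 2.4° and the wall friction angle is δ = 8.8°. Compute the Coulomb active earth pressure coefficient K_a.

K_a = sin²(α+φ) / [sin²α · sin(α−δ) · (1 + √{sin(φ+δ)sin(φ−β) / (sin(α−δ)sin(α+β))})²].
With α = 82.1°, φ = 24.3°, δ = 8.8°, β = 2.4°: K_a = 0.4580.

0.458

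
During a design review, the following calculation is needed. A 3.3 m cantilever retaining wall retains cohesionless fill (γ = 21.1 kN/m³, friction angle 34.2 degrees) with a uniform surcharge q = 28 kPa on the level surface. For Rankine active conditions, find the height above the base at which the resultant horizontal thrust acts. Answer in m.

K_a = 0.2803.
Triangular part P₁ = ½K_aγH² = 32.21 at H/3 = 1.100 m; rectangular part P₂ = K_a q H = 25.90 at H/2 = 1.650 m.
ȳ = (P₁·1.100 + P₂·1.650)/(P₁+P₂) = 1.345 m.

1.35 m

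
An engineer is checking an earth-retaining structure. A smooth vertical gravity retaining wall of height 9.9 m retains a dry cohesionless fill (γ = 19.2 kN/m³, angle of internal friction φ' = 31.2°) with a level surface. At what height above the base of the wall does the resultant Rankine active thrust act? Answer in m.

3.30 m

K_a = 0.3175.
The pressure distribution is triangular, so the resultant acts at H/3 above the base = 9.9/3 = 3.300 m.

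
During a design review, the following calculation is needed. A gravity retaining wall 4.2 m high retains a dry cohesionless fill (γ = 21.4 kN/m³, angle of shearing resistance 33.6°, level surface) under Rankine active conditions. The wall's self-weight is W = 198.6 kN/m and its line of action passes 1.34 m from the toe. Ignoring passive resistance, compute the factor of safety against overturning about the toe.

K_a = tan²(45° − 33.6°/2) = 0.2875.
P_a = ½K_aγH² = 0.5×0.2875×21.4×4.2² = 54.27 kN/m, acting at H/3 = 1.400 m above the base.
Overturning moment M_o = P_a × H/3 = 54.27 × 1.400 = 75.97.
Resisting moment M_r = W × 1.34 = 198.6 × 1.34 = 266.1.
FS_overturning = M_r/M_o = 266.1/75.97 = 3.503.

3.50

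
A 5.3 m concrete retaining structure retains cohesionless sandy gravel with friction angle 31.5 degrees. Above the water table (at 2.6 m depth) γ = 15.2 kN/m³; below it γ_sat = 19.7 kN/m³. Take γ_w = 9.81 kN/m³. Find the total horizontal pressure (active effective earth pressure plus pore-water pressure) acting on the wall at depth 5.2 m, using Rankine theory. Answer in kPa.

46.0 kPa

K_a = (1 − sin φ)/(1 + sin φ) = 0.3136.
γ' = 19.7 − 9.81 = 9.890 kN/m³.
Effective vertical stress at 5.2 m: σ'_v = 15.2×2.6 + 9.890×2.60 = 65.23 kPa.
σ'_h = K_a σ'_v = 0.3136 × 65.23 = 20.46 kPa; u = γ_w × 2.60 = 25.51 kPa.
Total σ_h = 20.46 + 25.51 = 45.97 kPa.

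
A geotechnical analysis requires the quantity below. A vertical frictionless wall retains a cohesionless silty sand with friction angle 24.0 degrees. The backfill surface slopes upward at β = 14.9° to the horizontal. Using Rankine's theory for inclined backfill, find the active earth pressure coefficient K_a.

K_a = cos β · (cos β − √(cos²β − cos²φ)) / (cos β + √(cos²β − cos²φ)).
cos β = 0.9664, cos φ = 0.9135, √(cos²β − cos²φ) = 0.3151.
K_a = 0.9664 × (0.9664 − 0.3151)/(0.9664 + 0.3151) = 0.4911.

0.491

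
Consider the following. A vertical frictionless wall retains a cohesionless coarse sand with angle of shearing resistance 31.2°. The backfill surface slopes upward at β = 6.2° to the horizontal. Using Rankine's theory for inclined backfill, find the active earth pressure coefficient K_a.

0.323

K_a = cos β · (cos β − √(cos²β − cos²φ)) / (cos β + √(cos²β − cos²φ)).
cos β = 0.9942, cos φ = 0.8554, √(cos²β − cos²φ) = 0.5066.
K_a = 0.9942 × (0.9942 − 0.5066)/(0.9942 + 0.5066) = 0.3229.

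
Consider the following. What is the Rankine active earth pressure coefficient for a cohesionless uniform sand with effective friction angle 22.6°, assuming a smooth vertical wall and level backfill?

K_a = (1 − sin φ)/(1 + sin φ) = (1 − sin 22.6°)/(1 + sin 22.6°) = 0.4448.

0.445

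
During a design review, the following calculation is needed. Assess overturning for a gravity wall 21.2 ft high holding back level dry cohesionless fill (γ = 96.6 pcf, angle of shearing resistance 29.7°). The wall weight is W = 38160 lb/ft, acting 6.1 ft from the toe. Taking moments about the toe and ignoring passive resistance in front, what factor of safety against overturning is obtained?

K_a = tan²(45° − 29.7°/2) = 0.3374.
P_a = ½K_aγH² = 0.5×0.3374×96.6×21.2² = 7324 lb/ft, acting at H/3 = 7.067 ft above the base.
Overturning moment M_o = P_a × H/3 = 7324 × 7.067 = 51760.
Resisting moment M_r = W × 6.1 = 38160 × 6.1 = 232800.
FS_overturning = M_r/M_o = 232800/51760 = 4.498.

4.50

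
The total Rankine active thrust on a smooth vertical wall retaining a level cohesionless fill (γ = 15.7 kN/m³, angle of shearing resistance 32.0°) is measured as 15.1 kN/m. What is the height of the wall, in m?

K_a = 0.3073. P_a = ½ K_a γ H² ⇒ H = √(2P_a/(K_a γ)).
H = √(2×15.1/(0.3073×15.7)) = 2.502 m.

2.50 m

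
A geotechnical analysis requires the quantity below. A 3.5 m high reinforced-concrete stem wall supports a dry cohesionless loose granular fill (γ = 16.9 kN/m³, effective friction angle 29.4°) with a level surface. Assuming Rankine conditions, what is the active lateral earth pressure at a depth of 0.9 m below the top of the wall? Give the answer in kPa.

K_a = (1 − sin φ)/(1 + sin φ) = 0.3415.
σ_h = K_a γ z = 0.3415 × 16.9 × 0.9 = 5.194 kPa.

5.19 kPa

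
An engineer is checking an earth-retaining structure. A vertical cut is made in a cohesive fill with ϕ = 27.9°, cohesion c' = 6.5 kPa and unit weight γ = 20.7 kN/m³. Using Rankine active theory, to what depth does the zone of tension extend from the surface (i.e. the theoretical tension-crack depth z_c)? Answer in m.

K_a = tan²(45° − 27.9°/2) = 0.3625; √K_a = 0.6020.
The active pressure is zero where K_a γ z = 2c√K_a, so z_c = 2c/(γ√K_a) = 2×6.5/(20.7×0.6020) = 1.043 m.

1.04 m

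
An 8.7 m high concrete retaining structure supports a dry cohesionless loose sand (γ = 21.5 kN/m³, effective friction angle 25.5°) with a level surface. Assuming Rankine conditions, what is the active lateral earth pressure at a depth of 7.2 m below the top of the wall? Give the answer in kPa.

K_a = (1 − sin φ)/(1 + sin φ) = 0.3981.
σ_h = K_a γ z = 0.3981 × 21.5 × 7.2 = 61.63 kPa.

61.6 kPa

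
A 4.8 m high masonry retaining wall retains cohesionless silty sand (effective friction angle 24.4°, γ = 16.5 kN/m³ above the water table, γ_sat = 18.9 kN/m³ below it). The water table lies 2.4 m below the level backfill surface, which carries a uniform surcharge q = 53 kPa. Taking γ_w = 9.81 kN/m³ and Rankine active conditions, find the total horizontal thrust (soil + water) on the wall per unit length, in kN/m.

204 kN/m

K_a = tan²(45° − φ/2) = 0.4153.
γ' = 18.9 − 9.81 = 9.090 kN/m³. h₂ = H − d_w = 2.4 m.
σ'_h: at surface K_a·q = 22.01; at WT K_a(q+γd_w) = 38.46; at base K_a(q+γd_w+γ'h₂) = 47.52 kPa.
P₁ = ½(22.01+38.46)×2.4 = 72.57; P₂ = ½(38.46+47.52)×2.4 = 103.2; P_w = ½γ_w h₂² = 28.25.
Total = 72.57+103.2+28.25 = 204.0 kN/m.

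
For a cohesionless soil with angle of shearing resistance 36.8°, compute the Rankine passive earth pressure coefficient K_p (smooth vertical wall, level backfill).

K_p = (1 + sin φ)/(1 − sin φ) = tan²(45° + 36.8°/2) = 3.988.

3.99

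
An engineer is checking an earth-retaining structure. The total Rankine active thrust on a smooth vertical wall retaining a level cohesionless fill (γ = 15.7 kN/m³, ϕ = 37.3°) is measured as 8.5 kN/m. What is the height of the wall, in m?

2.10 m

K_a = 0.2453. P_a = ½ K_a γ H² ⇒ H = √(2P_a/(K_a γ)).
H = √(2×8.5/(0.2453×15.7)) = 2.101 m.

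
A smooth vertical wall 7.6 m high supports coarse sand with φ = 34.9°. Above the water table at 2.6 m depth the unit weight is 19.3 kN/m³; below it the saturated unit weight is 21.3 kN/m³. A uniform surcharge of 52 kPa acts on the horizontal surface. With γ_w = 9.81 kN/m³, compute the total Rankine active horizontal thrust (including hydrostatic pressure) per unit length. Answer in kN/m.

355 kN/m

K_a = tan²(45° − φ/2) = 0.2721.
γ' = 21.3 − 9.81 = 11.49 kN/m³. h₂ = H − d_w = 5.0 m.
σ'_h: at surface K_a·q = 14.15; at WT K_a(q+γd_w) = 27.81; at base K_a(q+γd_w+γ'h₂) = 43.44 kPa.
P₁ = ½(14.15+27.81)×2.6 = 54.55; P₂ = ½(27.81+43.44)×5.0 = 178.1; P_w = ½γ_w h₂² = 122.6.
Total = 54.55+178.1+122.6 = 355.3 kN/m.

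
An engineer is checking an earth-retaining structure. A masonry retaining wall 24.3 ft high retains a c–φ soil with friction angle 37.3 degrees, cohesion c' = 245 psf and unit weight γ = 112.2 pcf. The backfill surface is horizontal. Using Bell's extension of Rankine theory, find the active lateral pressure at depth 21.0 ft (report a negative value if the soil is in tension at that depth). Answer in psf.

335 psf

K_a = (1 − sin φ)/(1 + sin φ) = 0.2453.
σ_a = K_a γ z − 2c√K_a = 0.2453×112.2×21.0 − 2×245×0.4953 = 335.4 psf.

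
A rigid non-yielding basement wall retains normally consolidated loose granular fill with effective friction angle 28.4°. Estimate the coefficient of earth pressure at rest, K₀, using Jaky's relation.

0.524

K₀ = 1 − sin φ' = 1 − sin 28.4° = 0.5244.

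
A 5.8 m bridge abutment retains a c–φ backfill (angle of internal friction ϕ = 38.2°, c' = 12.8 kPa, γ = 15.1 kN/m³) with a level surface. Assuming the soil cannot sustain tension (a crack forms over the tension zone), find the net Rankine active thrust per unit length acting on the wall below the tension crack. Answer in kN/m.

9.49 kN/m

K_a = 0.2358; √K_a = 0.4856.
Tension-crack depth z_c = 2c/(γ√K_a) = 2×12.8/(15.1×0.4856) = 3.491 m.
σ_a at base = K_a γ H − 2c√K_a = 0.2358×15.1×5.8 − 2×12.8×0.4856 = 8.219 kPa.
P_a = ½ × 8.219 × (H − z_c) = 0.5×8.219×2.309 = 9.487 kN/m.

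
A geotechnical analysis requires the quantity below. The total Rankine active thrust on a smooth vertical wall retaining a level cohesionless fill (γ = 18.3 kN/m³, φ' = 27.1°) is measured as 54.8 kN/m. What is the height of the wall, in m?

K_a = 0.3741. P_a = ½ K_a γ H² ⇒ H = √(2P_a/(K_a γ)).
H = √(2×54.8/(0.3741×18.3)) = 4.001 m.

4.00 m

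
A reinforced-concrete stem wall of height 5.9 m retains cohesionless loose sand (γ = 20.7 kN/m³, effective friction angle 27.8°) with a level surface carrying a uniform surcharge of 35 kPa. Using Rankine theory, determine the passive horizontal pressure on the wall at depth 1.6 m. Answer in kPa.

187 kPa

K_p = (1 + sin φ)/(1 − sin φ) = 2.748.
σ_v = γz + q = 20.7 × 1.6 + 35 = 68.12 kPa.
σ_h = K_p σ_v = 2.748 × 68.12 = 187.2 kPa.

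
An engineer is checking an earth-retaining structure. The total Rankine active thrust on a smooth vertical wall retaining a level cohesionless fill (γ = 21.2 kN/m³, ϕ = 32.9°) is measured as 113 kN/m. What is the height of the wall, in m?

K_a = 0.2960. P_a = ½ K_a γ H² ⇒ H = √(2P_a/(K_a γ)).
H = √(2×113/(0.2960×21.2)) = 6.001 m.

6.00 m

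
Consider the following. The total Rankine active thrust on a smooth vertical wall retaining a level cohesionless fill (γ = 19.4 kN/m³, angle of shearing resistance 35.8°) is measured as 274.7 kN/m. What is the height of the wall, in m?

K_a = 0.2619. P_a = ½ K_a γ H² ⇒ H = √(2P_a/(K_a γ)).
H = √(2×274.7/(0.2619×19.4)) = 10.40 m.

10.4 m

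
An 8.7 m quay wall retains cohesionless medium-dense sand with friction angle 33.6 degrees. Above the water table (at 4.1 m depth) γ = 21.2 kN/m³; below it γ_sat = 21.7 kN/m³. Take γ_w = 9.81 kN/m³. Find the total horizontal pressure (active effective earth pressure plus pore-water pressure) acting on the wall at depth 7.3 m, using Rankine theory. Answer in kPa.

67.3 kPa

K_a = (1 − sin φ)/(1 + sin φ) = 0.2875.
γ' = 21.7 − 9.81 = 11.89 kN/m³.
Effective vertical stress at 7.3 m: σ'_v = 21.2×4.1 + 11.89×3.20 = 125.0 kPa.
σ'_h = K_a σ'_v = 0.2875 × 125.0 = 35.93 kPa; u = γ_w × 3.20 = 31.39 kPa.
Total σ_h = 35.93 + 31.39 = 67.32 kPa.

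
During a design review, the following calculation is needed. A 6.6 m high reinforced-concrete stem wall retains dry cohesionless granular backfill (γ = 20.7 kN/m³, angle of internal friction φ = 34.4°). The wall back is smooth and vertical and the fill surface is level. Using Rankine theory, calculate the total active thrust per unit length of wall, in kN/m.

125 kN/m

K_a = tan²(45° − φ/2) = 0.2780.
P_a = ½ K_a γ H² = 0.5 × 0.2780 × 20.7 × 6.6² = 125.3 kN/m.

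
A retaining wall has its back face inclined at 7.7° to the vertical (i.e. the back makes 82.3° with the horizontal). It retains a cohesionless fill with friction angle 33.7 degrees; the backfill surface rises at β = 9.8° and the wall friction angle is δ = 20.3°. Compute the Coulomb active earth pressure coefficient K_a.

K_a = sin²(α+φ) / [sin²α · sin(α−δ) · (1 + √{sin(φ+δ)sin(φ−β) / (sin(α−δ)sin(α+β))})²].
With α = 82.3°, φ = 33.7°, δ = 20.3°, β = 9.8°: K_a = 0.3597.

0.360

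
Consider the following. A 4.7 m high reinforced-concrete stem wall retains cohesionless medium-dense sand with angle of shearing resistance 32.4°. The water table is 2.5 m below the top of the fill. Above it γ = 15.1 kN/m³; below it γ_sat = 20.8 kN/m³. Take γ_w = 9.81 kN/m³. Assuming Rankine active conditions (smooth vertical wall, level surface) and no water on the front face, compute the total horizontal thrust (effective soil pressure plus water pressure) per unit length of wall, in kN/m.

K_a = tan²(45° − φ/2) = 0.3022.
γ' = 20.8 − 9.81 = 10.99 kN/m³. Depth below WT = 2.2 m.
σ'_h at WT = K_a γ d_w = 11.41 kPa; at base = 11.41 + K_a γ' × 2.2 = 18.72 kPa.
P₁ (0–2.5 m) = ½×11.41×2.5 = 14.26. P₂ (2.5–4.7 m) = ½(11.41+18.72)×2.2 = 33.14.
P_w = ½ γ_w h₂² = 0.5×9.81×2.2² = 23.74. Total = 14.26+33.14+23.74 = 71.14 kN/m.

71.1 kN/m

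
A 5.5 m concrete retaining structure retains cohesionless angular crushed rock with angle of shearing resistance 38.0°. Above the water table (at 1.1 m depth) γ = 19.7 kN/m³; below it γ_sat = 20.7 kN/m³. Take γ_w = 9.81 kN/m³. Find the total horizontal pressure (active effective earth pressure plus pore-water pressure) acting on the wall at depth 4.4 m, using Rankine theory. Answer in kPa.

K_a = (1 − sin φ)/(1 + sin φ) = 0.2379.
γ' = 20.7 − 9.81 = 10.89 kN/m³.
Effective vertical stress at 4.4 m: σ'_v = 19.7×1.1 + 10.89×3.30 = 57.61 kPa.
σ'_h = K_a σ'_v = 0.2379 × 57.61 = 13.70 kPa; u = γ_w × 3.30 = 32.37 kPa.
Total σ_h = 13.70 + 32.37 = 46.08 kPa.

46.1 kPa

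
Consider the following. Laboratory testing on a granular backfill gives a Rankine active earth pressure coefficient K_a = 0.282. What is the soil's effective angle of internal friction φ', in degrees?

34.1°

K_a = tan²(45° − φ/2) ⇒ 45° − φ/2 = arctan(√0.282) = 27.97°.
φ = 2(45° − 27.97°) = 34.06°.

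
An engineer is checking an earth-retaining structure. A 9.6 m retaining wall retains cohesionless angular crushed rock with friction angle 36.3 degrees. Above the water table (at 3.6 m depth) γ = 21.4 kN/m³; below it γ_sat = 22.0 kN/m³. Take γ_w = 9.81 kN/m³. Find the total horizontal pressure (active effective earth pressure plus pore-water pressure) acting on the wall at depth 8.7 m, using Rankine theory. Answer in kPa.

K_a = (1 − sin φ)/(1 + sin φ) = 0.2563.
γ' = 22.0 − 9.81 = 12.19 kN/m³.
Effective vertical stress at 8.7 m: σ'_v = 21.4×3.6 + 12.19×5.10 = 139.2 kPa.
σ'_h = K_a σ'_v = 0.2563 × 139.2 = 35.68 kPa; u = γ_w × 5.10 = 50.03 kPa.
Total σ_h = 35.68 + 50.03 = 85.71 kPa.

85.7 kPa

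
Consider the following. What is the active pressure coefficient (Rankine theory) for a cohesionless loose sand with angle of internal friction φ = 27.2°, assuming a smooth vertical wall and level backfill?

0.373

K_a = (1 − sin φ)/(1 + sin φ) = (1 − sin 27.2°)/(1 + sin 27.2°) = 0.3726.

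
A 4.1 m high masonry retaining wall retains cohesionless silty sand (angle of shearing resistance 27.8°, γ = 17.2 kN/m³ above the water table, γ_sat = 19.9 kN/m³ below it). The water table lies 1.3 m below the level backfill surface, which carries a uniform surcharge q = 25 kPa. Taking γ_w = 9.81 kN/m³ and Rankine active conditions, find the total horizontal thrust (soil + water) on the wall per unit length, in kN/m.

K_a = tan²(45° − φ/2) = 0.3639.
γ' = 19.9 − 9.81 = 10.09 kN/m³. h₂ = H − d_w = 2.8 m.
σ'_h: at surface K_a·q = 9.097; at WT K_a(q+γd_w) = 17.23; at base K_a(q+γd_w+γ'h₂) = 27.51 kPa.
P₁ = ½(9.097+17.23)×1.3 = 17.12; P₂ = ½(17.23+27.51)×2.8 = 62.65; P_w = ½γ_w h₂² = 38.46.
Total = 17.12+62.65+38.46 = 118.2 kN/m.

118 kN/m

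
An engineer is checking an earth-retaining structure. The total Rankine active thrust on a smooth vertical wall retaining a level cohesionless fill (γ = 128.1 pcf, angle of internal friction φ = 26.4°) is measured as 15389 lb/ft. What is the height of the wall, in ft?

25.0 ft

K_a = 0.3844. P_a = ½ K_a γ H² ⇒ H = √(2P_a/(K_a γ)).
H = √(2×15389/(0.3844×128.1)) = 25.00 ft.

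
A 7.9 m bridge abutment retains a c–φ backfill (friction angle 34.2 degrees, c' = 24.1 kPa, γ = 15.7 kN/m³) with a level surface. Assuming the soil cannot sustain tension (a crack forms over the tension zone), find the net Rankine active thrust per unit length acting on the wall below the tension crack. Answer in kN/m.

K_a = 0.2803; √K_a = 0.5295.
Tension-crack depth z_c = 2c/(γ√K_a) = 2×24.1/(15.7×0.5295) = 5.798 m.
σ_a at base = K_a γ H − 2c√K_a = 0.2803×15.7×7.9 − 2×24.1×0.5295 = 9.250 kPa.
P_a = ½ × 9.250 × (H − z_c) = 0.5×9.250×2.102 = 9.720 kN/m.

9.72 kN/m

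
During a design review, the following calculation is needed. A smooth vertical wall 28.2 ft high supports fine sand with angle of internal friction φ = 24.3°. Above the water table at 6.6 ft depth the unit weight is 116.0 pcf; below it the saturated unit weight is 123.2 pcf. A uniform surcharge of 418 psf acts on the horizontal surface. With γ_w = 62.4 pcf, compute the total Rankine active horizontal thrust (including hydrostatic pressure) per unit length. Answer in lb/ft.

K_a = tan²(45° − φ/2) = 0.4169.
γ' = 123.2 − 62.4 = 60.80 pcf. h₂ = H − d_w = 21.6 ft.
σ'_h: at surface K_a·q = 174.3; at WT K_a(q+γd_w) = 493.5; at base K_a(q+γd_w+γ'h₂) = 1041 psf.
P₁ = ½(174.3+493.5)×6.6 = 2204; P₂ = ½(493.5+1041)×21.6 = 16570; P_w = ½γ_w h₂² = 14560.
Total = 2204+16570+14560 = 33330 lb/ft.

33300 lb/ft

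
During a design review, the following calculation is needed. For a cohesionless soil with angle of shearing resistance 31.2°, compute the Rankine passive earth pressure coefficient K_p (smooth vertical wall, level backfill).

K_p = (1 + sin φ)/(1 − sin φ) = tan²(45° + 31.2°/2) = 3.150.

3.15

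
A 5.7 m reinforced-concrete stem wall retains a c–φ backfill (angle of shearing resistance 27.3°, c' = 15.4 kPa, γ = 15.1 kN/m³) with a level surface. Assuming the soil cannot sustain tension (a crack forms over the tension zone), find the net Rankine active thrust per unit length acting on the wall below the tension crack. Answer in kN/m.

15.5 kN/m

K_a = 0.3711; √K_a = 0.6092.
Tension-crack depth z_c = 2c/(γ√K_a) = 2×15.4/(15.1×0.6092) = 3.348 m.
σ_a at base = K_a γ H − 2c√K_a = 0.3711×15.1×5.7 − 2×15.4×0.6092 = 13.18 kPa.
P_a = ½ × 13.18 × (H − z_c) = 0.5×13.18×2.352 = 15.50 kN/m.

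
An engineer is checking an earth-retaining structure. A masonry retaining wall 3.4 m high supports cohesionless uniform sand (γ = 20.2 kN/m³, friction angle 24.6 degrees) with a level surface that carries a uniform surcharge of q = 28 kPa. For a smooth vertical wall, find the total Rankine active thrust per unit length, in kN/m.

87.4 kN/m

K_a = tan²(45° − φ/2) = 0.4121.
Soil triangle: ½ K_a γ H² = 0.5×0.4121×20.2×3.4² = 48.12 kN/m.
Surcharge rectangle: K_a q H = 0.4121×28×3.4 = 39.24 kN/m.
Total = 48.12 + 39.24 = 87.36 kN/m.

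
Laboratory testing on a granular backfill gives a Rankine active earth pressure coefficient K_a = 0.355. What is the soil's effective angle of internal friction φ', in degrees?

K_a = tan²(45° − φ/2) ⇒ 45° − φ/2 = arctan(√0.355) = 30.79°.
φ = 2(45° − 30.79°) = 28.43°.

28.4°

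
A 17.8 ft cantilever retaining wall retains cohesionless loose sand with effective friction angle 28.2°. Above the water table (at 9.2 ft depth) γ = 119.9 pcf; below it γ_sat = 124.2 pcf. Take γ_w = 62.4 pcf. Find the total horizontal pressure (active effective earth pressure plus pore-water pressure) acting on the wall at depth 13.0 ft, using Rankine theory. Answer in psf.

K_a = (1 − sin φ)/(1 + sin φ) = 0.3582.
γ' = 124.2 − 62.4 = 61.80 pcf.
Effective vertical stress at 13.0 ft: σ'_v = 119.9×9.2 + 61.80×3.80 = 1338 psf.
σ'_h = K_a σ'_v = 0.3582 × 1338 = 479.2 psf; u = γ_w × 3.80 = 237.1 psf.
Total σ_h = 479.2 + 237.1 = 716.3 psf.

716 psf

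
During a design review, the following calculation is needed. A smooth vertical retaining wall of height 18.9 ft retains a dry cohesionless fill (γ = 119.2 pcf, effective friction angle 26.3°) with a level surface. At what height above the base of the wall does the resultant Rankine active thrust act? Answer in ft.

K_a = 0.3859.
The pressure distribution is triangular, so the resultant acts at H/3 above the base = 18.9/3 = 6.300 ft.

6.30 ft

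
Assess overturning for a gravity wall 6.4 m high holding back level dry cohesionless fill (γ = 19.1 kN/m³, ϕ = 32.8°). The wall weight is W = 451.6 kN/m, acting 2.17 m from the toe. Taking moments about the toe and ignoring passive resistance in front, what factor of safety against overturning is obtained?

3.95

K_a = tan²(45° − 32.8°/2) = 0.2973.
P_a = ½K_aγH² = 0.5×0.2973×19.1×6.4² = 116.3 kN/m, acting at H/3 = 2.133 m above the base.
Overturning moment M_o = P_a × H/3 = 116.3 × 2.133 = 248.1.
Resisting moment M_r = W × 2.17 = 451.6 × 2.17 = 980.0.
FS_overturning = M_r/M_o = 980.0/248.1 = 3.950.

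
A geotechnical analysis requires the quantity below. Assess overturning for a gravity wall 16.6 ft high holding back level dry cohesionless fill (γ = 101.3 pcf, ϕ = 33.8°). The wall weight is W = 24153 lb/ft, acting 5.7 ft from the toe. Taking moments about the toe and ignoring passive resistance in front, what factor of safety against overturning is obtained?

6.25

K_a = tan²(45° − 33.8°/2) = 0.2851.
P_a = ½K_aγH² = 0.5×0.2851×101.3×16.6² = 3979 lb/ft, acting at H/3 = 5.533 ft above the base.
Overturning moment M_o = P_a × H/3 = 3979 × 5.533 = 22020.
Resisting moment M_r = W × 5.7 = 24153 × 5.7 = 137700.
FS_overturning = M_r/M_o = 137700/22020 = 6.253.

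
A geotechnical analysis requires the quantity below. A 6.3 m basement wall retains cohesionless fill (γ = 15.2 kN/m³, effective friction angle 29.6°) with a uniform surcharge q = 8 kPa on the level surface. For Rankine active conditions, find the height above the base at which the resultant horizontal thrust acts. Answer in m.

K_a = 0.3387.
Triangular part P₁ = ½K_aγH² = 102.2 at H/3 = 2.100 m; rectangular part P₂ = K_a q H = 17.07 at H/2 = 3.150 m.
ȳ = (P₁·2.100 + P₂·3.150)/(P₁+P₂) = 2.250 m.

2.25 m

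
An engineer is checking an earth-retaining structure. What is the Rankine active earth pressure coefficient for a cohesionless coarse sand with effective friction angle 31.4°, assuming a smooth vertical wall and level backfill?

K_a = tan²(45° − φ/2) = tan²(29.30°) = 0.3149.

0.315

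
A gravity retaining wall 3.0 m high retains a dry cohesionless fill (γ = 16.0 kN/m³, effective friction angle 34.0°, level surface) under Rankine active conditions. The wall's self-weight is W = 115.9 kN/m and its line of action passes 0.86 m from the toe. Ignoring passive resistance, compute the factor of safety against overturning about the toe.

K_a = tan²(45° − 34.0°/2) = 0.2827.
P_a = ½K_aγH² = 0.5×0.2827×16.0×3.0² = 20.36 kN/m, acting at H/3 = 1.000 m above the base.
Overturning moment M_o = P_a × H/3 = 20.36 × 1.000 = 20.36.
Resisting moment M_r = W × 0.86 = 115.9 × 0.86 = 99.67.
FS_overturning = M_r/M_o = 99.67/20.36 = 4.897.

4.90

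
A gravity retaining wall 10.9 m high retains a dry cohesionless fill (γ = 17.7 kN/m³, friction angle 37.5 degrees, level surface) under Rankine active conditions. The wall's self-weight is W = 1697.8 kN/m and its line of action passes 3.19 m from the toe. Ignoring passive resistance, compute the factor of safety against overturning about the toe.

5.83

K_a = tan²(45° − 37.5°/2) = 0.2432.
P_a = ½K_aγH² = 0.5×0.2432×17.7×10.9² = 255.7 kN/m, acting at H/3 = 3.633 m above the base.
Overturning moment M_o = P_a × H/3 = 255.7 × 3.633 = 929.1.
Resisting moment M_r = W × 3.19 = 1697.8 × 3.19 = 5416.
FS_overturning = M_r/M_o = 5416/929.1 = 5.829.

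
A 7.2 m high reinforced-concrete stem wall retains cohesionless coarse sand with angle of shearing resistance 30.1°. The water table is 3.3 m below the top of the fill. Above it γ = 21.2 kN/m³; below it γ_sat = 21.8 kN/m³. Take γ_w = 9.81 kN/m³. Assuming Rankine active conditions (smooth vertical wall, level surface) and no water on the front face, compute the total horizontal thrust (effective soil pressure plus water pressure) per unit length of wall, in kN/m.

K_a = tan²(45° − φ/2) = 0.3320.
γ' = 21.8 − 9.81 = 11.99 kN/m³. Depth below WT = 3.9 m.
σ'_h at WT = K_a γ d_w = 23.23 kPa; at base = 23.23 + K_a γ' × 3.9 = 38.75 kPa.
P₁ (0–3.3 m) = ½×23.23×3.3 = 38.32. P₂ (3.3–7.2 m) = ½(23.23+38.75)×3.9 = 120.9.
P_w = ½ γ_w h₂² = 0.5×9.81×3.9² = 74.61. Total = 38.32+120.9+74.61 = 233.8 kN/m.

234 kN/m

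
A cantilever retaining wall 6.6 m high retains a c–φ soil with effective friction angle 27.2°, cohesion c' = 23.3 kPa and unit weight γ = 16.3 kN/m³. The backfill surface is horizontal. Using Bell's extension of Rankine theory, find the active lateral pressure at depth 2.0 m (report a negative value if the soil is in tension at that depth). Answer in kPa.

K_a = (1 − sin φ)/(1 + sin φ) = 0.3726.
σ_a = K_a γ z − 2c√K_a = 0.3726×16.3×2.0 − 2×23.3×0.6104 = -16.30 kPa.

-16.3 kPa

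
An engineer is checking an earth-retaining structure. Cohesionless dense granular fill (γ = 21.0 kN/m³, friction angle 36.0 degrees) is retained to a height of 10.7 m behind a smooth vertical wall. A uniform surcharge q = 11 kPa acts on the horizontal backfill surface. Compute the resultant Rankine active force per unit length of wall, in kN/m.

343 kN/m

K_a = tan²(45° − φ/2) = 0.2596.
Soil triangle: ½ K_a γ H² = 0.5×0.2596×21.0×10.7² = 312.1 kN/m.
Surcharge rectangle: K_a q H = 0.2596×11×10.7 = 30.56 kN/m.
Total = 312.1 + 30.56 = 342.7 kN/m.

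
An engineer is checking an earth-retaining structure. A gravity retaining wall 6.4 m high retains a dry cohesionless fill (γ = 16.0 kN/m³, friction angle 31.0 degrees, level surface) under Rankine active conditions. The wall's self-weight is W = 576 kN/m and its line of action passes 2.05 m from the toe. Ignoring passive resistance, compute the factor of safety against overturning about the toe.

5.28

K_a = tan²(45° − 31.0°/2) = 0.3201.
P_a = ½K_aγH² = 0.5×0.3201×16.0×6.4² = 104.9 kN/m, acting at H/3 = 2.133 m above the base.
Overturning moment M_o = P_a × H/3 = 104.9 × 2.133 = 223.8.
Resisting moment M_r = W × 2.05 = 576 × 2.05 = 1181.
FS_overturning = M_r/M_o = 1181/223.8 = 5.277.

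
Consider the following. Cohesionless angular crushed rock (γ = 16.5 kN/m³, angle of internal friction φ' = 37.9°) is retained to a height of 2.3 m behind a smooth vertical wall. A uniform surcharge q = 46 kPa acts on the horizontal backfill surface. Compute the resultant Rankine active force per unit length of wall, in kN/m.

K_a = tan²(45° − φ/2) = 0.2389.
Soil triangle: ½ K_a γ H² = 0.5×0.2389×16.5×2.3² = 10.43 kN/m.
Surcharge rectangle: K_a q H = 0.2389×46×2.3 = 25.28 kN/m.
Total = 10.43 + 25.28 = 35.71 kN/m.

35.7 kN/m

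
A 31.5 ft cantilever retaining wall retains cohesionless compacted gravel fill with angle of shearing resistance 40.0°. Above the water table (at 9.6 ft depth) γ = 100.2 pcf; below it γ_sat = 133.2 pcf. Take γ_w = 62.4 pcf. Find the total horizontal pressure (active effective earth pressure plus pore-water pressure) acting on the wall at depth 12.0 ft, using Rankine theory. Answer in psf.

396 psf

K_a = (1 − sin φ)/(1 + sin φ) = 0.2174.
γ' = 133.2 − 62.4 = 70.80 pcf.
Effective vertical stress at 12.0 ft: σ'_v = 100.2×9.6 + 70.80×2.40 = 1132 psf.
σ'_h = K_a σ'_v = 0.2174 × 1132 = 246.1 psf; u = γ_w × 2.40 = 149.8 psf.
Total σ_h = 246.1 + 149.8 = 395.9 psf.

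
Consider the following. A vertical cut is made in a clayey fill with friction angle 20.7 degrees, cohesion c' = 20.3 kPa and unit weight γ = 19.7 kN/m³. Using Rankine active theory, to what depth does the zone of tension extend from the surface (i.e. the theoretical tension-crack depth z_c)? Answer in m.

K_a = tan²(45° − 20.7°/2) = 0.4777; √K_a = 0.6911.
The active pressure is zero where K_a γ z = 2c√K_a, so z_c = 2c/(γ√K_a) = 2×20.3/(19.7×0.6911) = 2.982 m.

2.98 m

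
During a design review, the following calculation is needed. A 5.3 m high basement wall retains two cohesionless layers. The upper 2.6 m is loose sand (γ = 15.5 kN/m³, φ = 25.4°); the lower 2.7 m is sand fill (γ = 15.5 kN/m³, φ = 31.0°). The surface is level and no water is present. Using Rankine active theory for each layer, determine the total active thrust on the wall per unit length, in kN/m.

73.9 kN/m

K_a1 = tan²(45°−25.4°/2) = 0.3996; K_a2 = tan²(45°−31.0°/2) = 0.3201.
Layer 1: σ at base = K_a1 γ₁ h₁ = 16.11 kPa; P₁ = ½×16.11×2.6 = 20.94.
Layer 2: σ_v at top = γ₁h₁ = 40.30; σ_h top = K_a2×40.30 = 12.90; σ_h base = K_a2×(40.30+15.5×2.7) = 26.30.
P₂ = ½(12.90+26.30)×2.7 = 52.91. Total P_a = 20.94+52.91 = 73.85 kN/m.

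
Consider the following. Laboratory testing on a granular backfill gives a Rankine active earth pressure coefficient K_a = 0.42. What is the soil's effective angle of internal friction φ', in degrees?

24.1°

K_a = tan²(45° − φ/2) ⇒ 45° − φ/2 = arctan(√0.42) = 32.95°.
φ = 2(45° − 32.95°) = 24.11°.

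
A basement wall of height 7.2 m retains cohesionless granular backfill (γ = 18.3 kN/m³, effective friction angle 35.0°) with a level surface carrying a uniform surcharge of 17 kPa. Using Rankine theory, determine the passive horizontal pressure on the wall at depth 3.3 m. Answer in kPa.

K_p = (1 + sin φ)/(1 − sin φ) = 3.690.
σ_v = γz + q = 18.3 × 3.3 + 17 = 77.39 kPa.
σ_h = K_p σ_v = 3.690 × 77.39 = 285.6 kPa.

286 kPa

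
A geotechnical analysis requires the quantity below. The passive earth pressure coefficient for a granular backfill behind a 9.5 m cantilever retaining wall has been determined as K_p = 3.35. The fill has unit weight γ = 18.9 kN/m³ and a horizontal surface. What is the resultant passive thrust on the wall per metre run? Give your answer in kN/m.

P = ½ K_p γ H² = 0.5 × 3.35 × 18.9 × 9.5² = 2857 kN/m.

2860 kN/m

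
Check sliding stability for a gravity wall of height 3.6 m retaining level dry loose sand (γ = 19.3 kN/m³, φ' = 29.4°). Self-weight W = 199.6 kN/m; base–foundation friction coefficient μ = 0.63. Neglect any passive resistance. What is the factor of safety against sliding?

K_a = tan²(45° − 29.4°/2) = 0.3415.
P_a = ½K_aγH² = 0.5×0.3415×19.3×3.6² = 42.71 kN/m, acting at H/3 = 1.200 m above the base.
FS_sliding = μW / P_a = 0.63×199.6 / 42.71 = 2.945.

2.94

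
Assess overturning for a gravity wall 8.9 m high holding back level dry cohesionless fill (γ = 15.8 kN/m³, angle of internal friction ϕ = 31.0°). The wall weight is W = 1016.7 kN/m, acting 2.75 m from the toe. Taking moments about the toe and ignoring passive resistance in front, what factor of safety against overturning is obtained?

4.71

K_a = tan²(45° − 31.0°/2) = 0.3201.
P_a = ½K_aγH² = 0.5×0.3201×15.8×8.9² = 200.3 kN/m, acting at H/3 = 2.967 m above the base.
Overturning moment M_o = P_a × H/3 = 200.3 × 2.967 = 594.2.
Resisting moment M_r = W × 2.75 = 1016.7 × 2.75 = 2796.
FS_overturning = M_r/M_o = 2796/594.2 = 4.705.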